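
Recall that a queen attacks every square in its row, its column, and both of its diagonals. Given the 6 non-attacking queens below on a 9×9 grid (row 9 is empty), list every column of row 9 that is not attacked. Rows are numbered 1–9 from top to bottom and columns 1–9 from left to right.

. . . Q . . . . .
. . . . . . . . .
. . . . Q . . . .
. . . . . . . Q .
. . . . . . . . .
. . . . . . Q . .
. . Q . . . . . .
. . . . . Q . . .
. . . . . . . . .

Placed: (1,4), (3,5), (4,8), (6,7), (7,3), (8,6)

columns 2, 9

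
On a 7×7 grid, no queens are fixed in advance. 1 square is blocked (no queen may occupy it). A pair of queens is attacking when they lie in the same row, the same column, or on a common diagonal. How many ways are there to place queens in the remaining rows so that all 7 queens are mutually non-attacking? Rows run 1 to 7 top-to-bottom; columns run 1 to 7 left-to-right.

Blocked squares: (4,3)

Branch on row 1: col 1 → 3; col 2 → 6; col 3 → 6; col 4 → 5; col 5 → 5; col 6 → 7; col 7 → 4.
Sum: 3 + 6 + 6 + 5 + 5 + 7 + 4 = 36.

36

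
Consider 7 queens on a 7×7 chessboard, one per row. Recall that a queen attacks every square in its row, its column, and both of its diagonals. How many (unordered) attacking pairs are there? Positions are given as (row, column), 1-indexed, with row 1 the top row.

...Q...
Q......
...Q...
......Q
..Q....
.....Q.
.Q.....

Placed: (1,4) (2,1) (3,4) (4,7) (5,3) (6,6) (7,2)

2

Same column: (1,4)–(3,4) (column 4).
Same diagonal: (1,4)–(4,7) (|1−4| = |4−7| = 3).
Total attacking pairs: 2.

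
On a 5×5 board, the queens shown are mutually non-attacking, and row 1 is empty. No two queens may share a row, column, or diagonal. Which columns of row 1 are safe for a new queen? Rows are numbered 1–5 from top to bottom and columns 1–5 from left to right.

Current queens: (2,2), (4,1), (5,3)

columns 5

(2,2) attacks row 1 at column 2 and diagonals 1, 3.
(4,1) attacks row 1 at column 1 and diagonals 4.
(5,3) attacks row 1 at column 3.
Attacked columns: {1, 2, 3, 4}. Safe: {5}.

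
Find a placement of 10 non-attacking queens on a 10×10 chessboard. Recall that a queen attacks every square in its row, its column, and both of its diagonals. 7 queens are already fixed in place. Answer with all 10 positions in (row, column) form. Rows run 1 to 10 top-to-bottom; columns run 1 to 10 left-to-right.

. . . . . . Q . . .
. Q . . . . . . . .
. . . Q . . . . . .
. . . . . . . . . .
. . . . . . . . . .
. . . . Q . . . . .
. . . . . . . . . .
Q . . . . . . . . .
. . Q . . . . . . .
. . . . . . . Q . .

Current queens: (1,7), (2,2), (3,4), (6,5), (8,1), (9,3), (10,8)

Row 4: attacked by (1,7)→{4,7,10}; (2,2)→{2,4}; (3,4)→{3,4,5}; (6,5)→{3,5,7}; (8,1)→{1,5}; (9,3)→{3,8}; (10,8)→{2,8}. Safe: 6, 9. Place at column 6.
Row 5: attacked by (1,7)→{3,7}; (2,2)→{2,5}; (3,4)→{2,4,6}; (4,6)→{5,6,7}; (6,5)→{4,5,6}; (8,1)→{1,4}; (9,3)→{3,7}; (10,8)→{3,8}. Safe: 9, 10. Place at column 9.
Row 7: attacked by (1,7)→{1,7}; (2,2)→{2,7}; (3,4)→{4,8}; (4,6)→{3,6,9}; (5,9)→{7,9}; (6,5)→{4,5,6}; (8,1)→{1,2}; (9,3)→{1,3,5}; (10,8)→{5,8}. Safe: 10. Place at column 10.
Columns [7, 2, 4, 6, 9, 5, 10, 1, 3, 8], r−c [-6, 0, -1, -2, -4, 1, -3, 7, 6, 2], r+c [8, 4, 7, 10, 14, 11, 17, 9, 12, 18] are all distinct, so no two queens attack.

(1,7) (2,2) (3,4) (4,6) (5,9) (6,5) (7,10) (8,1) (9,3) (10,8)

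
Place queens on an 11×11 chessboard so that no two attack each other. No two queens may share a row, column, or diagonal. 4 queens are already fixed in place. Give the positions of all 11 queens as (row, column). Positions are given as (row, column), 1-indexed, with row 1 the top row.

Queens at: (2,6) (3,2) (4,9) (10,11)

(1,8) (2,6) (3,2) (4,9) (5,5) (6,1) (7,4) (8,10) (9,7) (10,11) (11,3)

Row 1: attacked by (2,6)→{5,6,7}; (3,2)→{2,4}; (4,9)→{6,9}; (10,11)→{2,11}. Safe: 1, 3, 8, 10. Place at column 8.
Row 5: attacked by (1,8)→{4,8}; (2,6)→{3,6,9}; (3,2)→{2,4}; (4,9)→{8,9,10}; (10,11)→{6,11}. Safe: 1, 5, 7. Place at column 5.
Row 6: attacked by (1,8)→{3,8}; (2,6)→{2,6,10}; (3,2)→{2,5}; (4,9)→{7,9,11}; (5,5)→{4,5,6}; (10,11)→{7,11}. Safe: 1. Place at column 1.
Row 7: attacked by (1,8)→{2,8}; (2,6)→{1,6,11}; (3,2)→{2,6}; (4,9)→{6,9}; (5,5)→{3,5,7}; (6,1)→{1,2}; (10,11)→{8,11}. Safe: 4, 10. Place at column 4.
Row 8: attacked by (1,8)→{1,8}; (2,6)→{6}; (3,2)→{2,7}; (4,9)→{5,9}; (5,5)→{2,5,8}; (6,1)→{1,3}; (7,4)→{3,4,5}; (10,11)→{9,11}. Safe: 10. Place at column 10.
Row 9: attacked by (1,8)→{8}; (2,6)→{6}; (3,2)→{2,8}; (4,9)→{4,9}; (5,5)→{1,5,9}; (6,1)→{1,4}; (7,4)→{2,4,6}; (8,10)→{9,10,11}; (10,11)→{10,11}. Safe: 3, 7. Place at column 7.
Row 11: attacked by (1,8)→{8}; (2,6)→{6}; (3,2)→{2,10}; (4,9)→{2,9}; (5,5)→{5,11}; (6,1)→{1,6}; (7,4)→{4,8}; (8,10)→{7,10}; (9,7)→{5,7,9}; (10,11)→{10,11}. Safe: 3. Place at column 3.
Columns [8, 6, 2, 9, 5, 1, 4, 10, 7, 11, 3], r−c [-7, -4, 1, -5, 0, 5, 3, -2, 2, -1, 8], r+c [9, 8, 5, 13, 10, 7, 11, 18, 16, 21, 14] are all distinct, so no two queens attack.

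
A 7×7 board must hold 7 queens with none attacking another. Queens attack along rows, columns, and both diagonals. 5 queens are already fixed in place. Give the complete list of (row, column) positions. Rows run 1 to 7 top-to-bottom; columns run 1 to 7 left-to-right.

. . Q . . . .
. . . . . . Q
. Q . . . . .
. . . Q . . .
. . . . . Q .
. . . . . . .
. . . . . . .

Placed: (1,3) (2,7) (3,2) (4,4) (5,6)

(1,3) (2,7) (3,2) (4,4) (5,6) (6,1) (7,5)

Row 6: attacked by (1,3)→{3}; (2,7)→{3,7}; (3,2)→{2,5}; (4,4)→{2,4,6}; (5,6)→{5,6,7}. Safe: 1. Place at column 1.
Row 7: attacked by (1,3)→{3}; (2,7)→{2,7}; (3,2)→{2,6}; (4,4)→{1,4,7}; (5,6)→{4,6}; (6,1)→{1,2}. Safe: 5. Place at column 5.
Columns [3, 7, 2, 4, 6, 1, 5], r−c [-2, -5, 1, 0, -1, 5, 2], r+c [4, 9, 5, 8, 11, 7, 12] are all distinct, so no two queens attack.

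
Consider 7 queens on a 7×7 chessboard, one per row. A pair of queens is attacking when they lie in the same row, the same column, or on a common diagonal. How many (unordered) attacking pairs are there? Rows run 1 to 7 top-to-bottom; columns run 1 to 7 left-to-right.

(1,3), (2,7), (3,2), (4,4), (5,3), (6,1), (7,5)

3

Same column: (1,3)–(5,3) (column 3).
Same diagonal: (4,4)–(5,3) (|4−5| = |4−3| = 1); (5,3)–(7,5) (|5−7| = |3−5| = 2).
Total attacking pairs: 3.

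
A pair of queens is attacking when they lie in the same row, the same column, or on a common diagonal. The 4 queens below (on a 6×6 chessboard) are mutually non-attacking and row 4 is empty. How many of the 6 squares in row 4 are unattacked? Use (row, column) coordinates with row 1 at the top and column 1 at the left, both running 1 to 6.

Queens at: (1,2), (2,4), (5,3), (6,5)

(1,2) attacks row 4 at column 2 and diagonals 5.
(2,4) attacks row 4 at column 4 and diagonals 2, 6.
(5,3) attacks row 4 at column 3 and diagonals 2, 4.
(6,5) attacks row 4 at column 5 and diagonals 3.
Attacked columns: {2, 3, 4, 5, 6}. Safe: {1}.

1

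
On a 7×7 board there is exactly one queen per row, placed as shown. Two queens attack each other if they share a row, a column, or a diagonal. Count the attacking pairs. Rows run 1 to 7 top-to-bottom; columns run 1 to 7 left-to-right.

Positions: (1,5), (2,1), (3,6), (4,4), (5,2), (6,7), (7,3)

0

All columns are distinct and no two queens satisfy |Δrow| = |Δcol|, so no pair attacks.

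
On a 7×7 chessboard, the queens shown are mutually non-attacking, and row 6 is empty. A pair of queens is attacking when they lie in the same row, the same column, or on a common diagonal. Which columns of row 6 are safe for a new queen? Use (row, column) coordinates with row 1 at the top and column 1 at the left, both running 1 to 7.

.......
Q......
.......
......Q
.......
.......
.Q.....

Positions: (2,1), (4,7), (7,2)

columns 4, 6

(2,1) attacks row 6 at column 1 and diagonals 5.
(4,7) attacks row 6 at column 7 and diagonals 5.
(7,2) attacks row 6 at column 2 and diagonals 1, 3.
Attacked columns: {1, 2, 3, 5, 7}. Safe: {4, 6}.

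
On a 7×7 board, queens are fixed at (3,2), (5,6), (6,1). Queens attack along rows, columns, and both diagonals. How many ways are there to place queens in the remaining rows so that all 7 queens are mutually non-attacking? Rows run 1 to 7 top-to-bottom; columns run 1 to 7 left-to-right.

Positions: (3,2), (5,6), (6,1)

2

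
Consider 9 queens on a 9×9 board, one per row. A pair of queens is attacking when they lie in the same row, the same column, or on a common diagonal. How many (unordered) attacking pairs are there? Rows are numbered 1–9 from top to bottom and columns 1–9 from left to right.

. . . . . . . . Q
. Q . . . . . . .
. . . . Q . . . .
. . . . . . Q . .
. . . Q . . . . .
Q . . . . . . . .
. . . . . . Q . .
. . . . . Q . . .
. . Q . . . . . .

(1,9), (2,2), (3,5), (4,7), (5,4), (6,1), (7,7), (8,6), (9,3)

3

Same column: (4,7)–(7,7) (column 7).
Same diagonal: (2,2)–(7,7) (|2−7| = |2−7| = 5); (7,7)–(8,6) (|7−8| = |7−6| = 1).
Total attacking pairs: 3.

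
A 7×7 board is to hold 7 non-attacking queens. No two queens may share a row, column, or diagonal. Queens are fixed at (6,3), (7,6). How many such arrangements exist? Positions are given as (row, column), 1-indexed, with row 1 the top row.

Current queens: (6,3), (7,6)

Branch on row 1: col 1 → 0; col 2 → 3; col 4 → 0; col 5 → 0; col 7 → 0.
Sum: 0 + 3 + 0 + 0 + 0 = 3.

3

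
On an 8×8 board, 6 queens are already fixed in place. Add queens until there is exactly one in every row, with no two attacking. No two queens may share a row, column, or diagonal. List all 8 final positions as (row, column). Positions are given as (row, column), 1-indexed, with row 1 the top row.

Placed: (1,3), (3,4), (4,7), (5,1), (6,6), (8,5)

Row 2: attacked by (1,3)→{2,3,4}; (3,4)→{3,4,5}; (4,7)→{5,7}; (5,1)→{1,4}; (6,6)→{2,6}; (8,5)→{5}. Safe: 8. Place at column 8.
Row 7: attacked by (1,3)→{3}; (2,8)→{3,8}; (3,4)→{4,8}; (4,7)→{4,7}; (5,1)→{1,3}; (6,6)→{5,6,7}; (8,5)→{4,5,6}. Safe: 2. Place at column 2.
Columns [3, 8, 4, 7, 1, 6, 2, 5], r−c [-2, -6, -1, -3, 4, 0, 5, 3], r+c [4, 10, 7, 11, 6, 12, 9, 13] are all distinct, so no two queens attack.

(1,3) (2,8) (3,4) (4,7) (5,1) (6,6) (7,2) (8,5)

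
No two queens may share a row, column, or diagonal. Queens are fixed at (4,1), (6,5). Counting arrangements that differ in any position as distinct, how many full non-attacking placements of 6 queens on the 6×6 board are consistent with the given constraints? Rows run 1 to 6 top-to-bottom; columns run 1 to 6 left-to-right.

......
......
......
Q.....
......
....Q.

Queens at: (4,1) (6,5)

1

Branch on row 1: col 2 → 1; col 3 → 0; col 6 → 0.
Sum: 1 + 0 + 0 = 1.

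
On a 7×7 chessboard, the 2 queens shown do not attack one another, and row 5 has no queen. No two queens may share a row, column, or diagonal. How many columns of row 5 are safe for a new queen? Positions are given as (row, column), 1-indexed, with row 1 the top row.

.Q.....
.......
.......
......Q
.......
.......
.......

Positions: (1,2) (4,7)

4

(1,2) attacks row 5 at column 2 and diagonals 6.
(4,7) attacks row 5 at column 7 and diagonals 6.
Attacked columns: {2, 6, 7}. Safe: {1, 3, 4, 5}.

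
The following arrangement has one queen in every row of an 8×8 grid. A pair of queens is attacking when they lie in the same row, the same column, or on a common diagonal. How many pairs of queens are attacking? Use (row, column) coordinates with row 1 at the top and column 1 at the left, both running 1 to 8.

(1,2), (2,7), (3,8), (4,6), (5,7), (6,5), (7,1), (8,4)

Same column: (2,7)–(5,7) (column 7).
Same diagonal: (2,7)–(3,8) (|2−3| = |7−8| = 1); (3,8)–(6,5) (|3−6| = |8−5| = 3); (4,6)–(5,7) (|4−5| = |6−7| = 1); (5,7)–(8,4) (|5−8| = |7−4| = 3).
Total attacking pairs: 5.

5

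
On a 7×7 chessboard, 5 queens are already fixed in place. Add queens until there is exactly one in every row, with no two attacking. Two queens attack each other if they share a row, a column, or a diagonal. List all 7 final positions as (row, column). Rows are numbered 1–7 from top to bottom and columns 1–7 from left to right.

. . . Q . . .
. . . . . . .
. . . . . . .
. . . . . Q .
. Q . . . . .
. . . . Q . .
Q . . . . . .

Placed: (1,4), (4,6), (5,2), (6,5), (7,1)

(1,4) (2,7) (3,3) (4,6) (5,2) (6,5) (7,1)

Row 2: attacked by (1,4)→{3,4,5}; (4,6)→{4,6}; (5,2)→{2,5}; (6,5)→{1,5}; (7,1)→{1,6}. Safe: 7. Place at column 7.
Row 3: attacked by (1,4)→{2,4,6}; (2,7)→{6,7}; (4,6)→{5,6,7}; (5,2)→{2,4}; (6,5)→{2,5}; (7,1)→{1,5}. Safe: 3. Place at column 3.
Columns [4, 7, 3, 6, 2, 5, 1], r−c [-3, -5, 0, -2, 3, 1, 6], r+c [5, 9, 6, 10, 7, 11, 8] are all distinct, so no two queens attack.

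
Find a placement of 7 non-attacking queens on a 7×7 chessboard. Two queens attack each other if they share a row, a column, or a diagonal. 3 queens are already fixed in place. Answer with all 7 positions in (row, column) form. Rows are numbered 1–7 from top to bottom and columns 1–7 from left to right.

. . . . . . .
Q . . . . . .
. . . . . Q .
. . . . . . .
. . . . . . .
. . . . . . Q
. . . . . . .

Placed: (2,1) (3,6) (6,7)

(1,3) (2,1) (3,6) (4,2) (5,5) (6,7) (7,4)

Row 1: attacked by (2,1)→{1,2}; (3,6)→{4,6}; (6,7)→{2,7}. Safe: 3, 5. Place at column 3.
Row 4: attacked by (1,3)→{3,6}; (2,1)→{1,3}; (3,6)→{5,6,7}; (6,7)→{5,7}. Safe: 2, 4. Place at column 2.
Row 5: attacked by (1,3)→{3,7}; (2,1)→{1,4}; (3,6)→{4,6}; (4,2)→{1,2,3}; (6,7)→{6,7}. Safe: 5. Place at column 5.
Row 7: attacked by (1,3)→{3}; (2,1)→{1,6}; (3,6)→{2,6}; (4,2)→{2,5}; (5,5)→{3,5,7}; (6,7)→{6,7}. Safe: 4. Place at column 4.
Columns [3, 1, 6, 2, 5, 7, 4], r−c [-2, 1, -3, 2, 0, -1, 3], r+c [4, 3, 9, 6, 10, 13, 11] are all distinct, so no two queens attack.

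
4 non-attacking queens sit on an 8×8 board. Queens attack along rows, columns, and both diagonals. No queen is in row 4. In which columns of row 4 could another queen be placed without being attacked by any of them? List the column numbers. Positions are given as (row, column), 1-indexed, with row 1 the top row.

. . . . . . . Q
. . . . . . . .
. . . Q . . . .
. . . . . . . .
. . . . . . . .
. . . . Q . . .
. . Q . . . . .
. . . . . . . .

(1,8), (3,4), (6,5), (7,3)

columns 1, 2

(1,8) attacks row 4 at column 8 and diagonals 5.
(3,4) attacks row 4 at column 4 and diagonals 3, 5.
(6,5) attacks row 4 at column 5 and diagonals 3, 7.
(7,3) attacks row 4 at column 3 and diagonals 6.
Attacked columns: {3, 4, 5, 6, 7, 8}. Safe: {1, 2}.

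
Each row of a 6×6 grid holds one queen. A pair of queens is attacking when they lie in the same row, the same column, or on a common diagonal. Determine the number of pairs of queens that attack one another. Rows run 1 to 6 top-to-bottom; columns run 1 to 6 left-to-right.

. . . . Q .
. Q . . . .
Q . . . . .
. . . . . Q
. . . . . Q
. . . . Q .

Same column: (1,5)–(6,5) (column 5); (4,6)–(5,6) (column 6).
Same diagonal: (2,2)–(3,1) (|2−3| = |2−1| = 1); (5,6)–(6,5) (|5−6| = |6−5| = 1).
Total attacking pairs: 4.

4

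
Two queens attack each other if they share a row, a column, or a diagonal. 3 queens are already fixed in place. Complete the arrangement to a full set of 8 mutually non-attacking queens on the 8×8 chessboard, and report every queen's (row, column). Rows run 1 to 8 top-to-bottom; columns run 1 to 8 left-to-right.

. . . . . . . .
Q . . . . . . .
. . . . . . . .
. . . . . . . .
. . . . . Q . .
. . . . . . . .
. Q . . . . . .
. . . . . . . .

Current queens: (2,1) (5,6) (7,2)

(1,7) (2,1) (3,3) (4,8) (5,6) (6,4) (7,2) (8,5)

Row 1: attacked by (2,1)→{1,2}; (5,6)→{2,6}; (7,2)→{2,8}. Safe: 3, 4, 5, 7. Place at column 7.
Row 3: attacked by (1,7)→{5,7}; (2,1)→{1,2}; (5,6)→{4,6,8}; (7,2)→{2,6}. Safe: 3. Place at column 3.
Row 4: attacked by (1,7)→{4,7}; (2,1)→{1,3}; (3,3)→{2,3,4}; (5,6)→{5,6,7}; (7,2)→{2,5}. Safe: 8. Place at column 8.
Row 6: attacked by (1,7)→{2,7}; (2,1)→{1,5}; (3,3)→{3,6}; (4,8)→{6,8}; (5,6)→{5,6,7}; (7,2)→{1,2,3}. Safe: 4. Place at column 4.
Row 8: attacked by (1,7)→{7}; (2,1)→{1,7}; (3,3)→{3,8}; (4,8)→{4,8}; (5,6)→{3,6}; (6,4)→{2,4,6}; (7,2)→{1,2,3}. Safe: 5. Place at column 5.
Columns [7, 1, 3, 8, 6, 4, 2, 5], r−c [-6, 1, 0, -4, -1, 2, 5, 3], r+c [8, 3, 6, 12, 11, 10, 9, 13] are all distinct, so no two queens attack.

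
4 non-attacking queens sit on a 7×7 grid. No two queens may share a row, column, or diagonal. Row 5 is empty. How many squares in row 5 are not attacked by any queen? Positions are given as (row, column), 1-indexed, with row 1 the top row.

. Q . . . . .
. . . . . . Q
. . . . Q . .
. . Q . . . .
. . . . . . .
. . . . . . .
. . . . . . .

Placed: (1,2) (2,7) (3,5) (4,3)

(1,2) attacks row 5 at column 2 and diagonals 6.
(2,7) attacks row 5 at column 7 and diagonals 4.
(3,5) attacks row 5 at column 5 and diagonals 3, 7.
(4,3) attacks row 5 at column 3 and diagonals 2, 4.
Attacked columns: {2, 3, 4, 5, 6, 7}. Safe: {1}.

1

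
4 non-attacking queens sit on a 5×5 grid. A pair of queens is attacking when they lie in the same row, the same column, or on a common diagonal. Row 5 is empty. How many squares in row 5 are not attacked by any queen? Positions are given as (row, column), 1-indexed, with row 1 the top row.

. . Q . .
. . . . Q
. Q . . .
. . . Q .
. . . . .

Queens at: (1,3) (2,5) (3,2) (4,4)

(1,3) attacks row 5 at column 3.
(2,5) attacks row 5 at column 5 and diagonals 2.
(3,2) attacks row 5 at column 2 and diagonals 4.
(4,4) attacks row 5 at column 4 and diagonals 3, 5.
Attacked columns: {2, 3, 4, 5}. Safe: {1}.

1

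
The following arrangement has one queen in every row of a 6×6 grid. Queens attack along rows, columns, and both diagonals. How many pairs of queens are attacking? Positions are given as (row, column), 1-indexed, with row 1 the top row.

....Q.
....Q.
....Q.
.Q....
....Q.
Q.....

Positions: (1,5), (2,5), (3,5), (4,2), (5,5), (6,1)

Same column: (1,5)–(2,5) (column 5); (1,5)–(3,5) (column 5); (1,5)–(5,5) (column 5); (2,5)–(3,5) (column 5); (2,5)–(5,5) (column 5); (3,5)–(5,5) (column 5).
Same diagonal: (1,5)–(4,2) (|1−4| = |5−2| = 3); (2,5)–(6,1) (|2−6| = |5−1| = 4).
Total attacking pairs: 8.

8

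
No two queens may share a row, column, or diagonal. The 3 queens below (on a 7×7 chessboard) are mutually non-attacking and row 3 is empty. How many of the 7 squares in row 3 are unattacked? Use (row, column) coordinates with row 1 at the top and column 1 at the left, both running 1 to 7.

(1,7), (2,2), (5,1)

(1,7) attacks row 3 at column 7 and diagonals 5.
(2,2) attacks row 3 at column 2 and diagonals 1, 3.
(5,1) attacks row 3 at column 1 and diagonals 3.
Attacked columns: {1, 2, 3, 5, 7}. Safe: {4, 6}.

2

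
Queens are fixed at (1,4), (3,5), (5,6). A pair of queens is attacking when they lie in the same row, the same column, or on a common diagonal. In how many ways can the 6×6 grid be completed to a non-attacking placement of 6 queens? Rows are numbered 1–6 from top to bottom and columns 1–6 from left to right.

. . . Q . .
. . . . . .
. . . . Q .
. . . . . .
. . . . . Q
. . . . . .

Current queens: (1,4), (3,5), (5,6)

Branch on row 2: col 1 → 1; col 2 → 0.
Sum: 1 + 0 = 1.

1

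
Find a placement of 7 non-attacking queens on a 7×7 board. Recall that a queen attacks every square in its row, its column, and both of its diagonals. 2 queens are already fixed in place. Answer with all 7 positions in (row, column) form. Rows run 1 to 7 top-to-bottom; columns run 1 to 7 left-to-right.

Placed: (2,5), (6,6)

Row 1: attacked by (2,5)→{4,5,6}; (6,6)→{1,6}. Safe: 2, 3, 7. Place at column 3.
Row 3: attacked by (1,3)→{1,3,5}; (2,5)→{4,5,6}; (6,6)→{3,6}. Safe: 2, 7. Place at column 7.
Row 4: attacked by (1,3)→{3,6}; (2,5)→{3,5,7}; (3,7)→{6,7}; (6,6)→{4,6}. Safe: 1, 2. Place at column 2.
Row 5: attacked by (1,3)→{3,7}; (2,5)→{2,5}; (3,7)→{5,7}; (4,2)→{1,2,3}; (6,6)→{5,6,7}. Safe: 4. Place at column 4.
Row 7: attacked by (1,3)→{3}; (2,5)→{5}; (3,7)→{3,7}; (4,2)→{2,5}; (5,4)→{2,4,6}; (6,6)→{5,6,7}. Safe: 1. Place at column 1.
Columns [3, 5, 7, 2, 4, 6, 1], r−c [-2, -3, -4, 2, 1, 0, 6], r+c [4, 7, 10, 6, 9, 12, 8] are all distinct, so no two queens attack.

(1,3) (2,5) (3,7) (4,2) (5,4) (6,6) (7,1)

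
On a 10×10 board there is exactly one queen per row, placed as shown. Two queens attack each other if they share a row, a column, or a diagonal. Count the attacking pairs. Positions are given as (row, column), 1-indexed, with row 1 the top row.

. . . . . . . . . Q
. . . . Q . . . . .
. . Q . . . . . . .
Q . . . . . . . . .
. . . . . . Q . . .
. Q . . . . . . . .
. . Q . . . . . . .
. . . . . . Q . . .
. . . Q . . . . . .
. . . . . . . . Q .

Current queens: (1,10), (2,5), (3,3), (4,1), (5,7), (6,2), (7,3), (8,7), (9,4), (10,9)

4

Same column: (3,3)–(7,3) (column 3); (5,7)–(8,7) (column 7).
Same diagonal: (6,2)–(7,3) (|6−7| = |2−3| = 1); (8,7)–(10,9) (|8−10| = |7−9| = 2).
Total attacking pairs: 4.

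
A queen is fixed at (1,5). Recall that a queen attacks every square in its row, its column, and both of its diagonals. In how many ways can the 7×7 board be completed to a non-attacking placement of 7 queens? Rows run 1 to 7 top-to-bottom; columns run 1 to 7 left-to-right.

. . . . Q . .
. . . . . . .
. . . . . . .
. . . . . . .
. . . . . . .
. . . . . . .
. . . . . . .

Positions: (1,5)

6

Branch on row 2: col 1 → 2; col 2 → 1; col 3 → 1; col 7 → 2.
Sum: 2 + 1 + 1 + 2 = 6.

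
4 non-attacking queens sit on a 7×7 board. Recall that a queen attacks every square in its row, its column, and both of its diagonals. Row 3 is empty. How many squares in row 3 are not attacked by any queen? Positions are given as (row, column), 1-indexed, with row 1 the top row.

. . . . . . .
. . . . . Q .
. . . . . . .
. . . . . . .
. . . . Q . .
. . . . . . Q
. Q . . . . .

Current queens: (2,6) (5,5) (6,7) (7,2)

1

(2,6) attacks row 3 at column 6 and diagonals 5, 7.
(5,5) attacks row 3 at column 5 and diagonals 3, 7.
(6,7) attacks row 3 at column 7 and diagonals 4.
(7,2) attacks row 3 at column 2 and diagonals 6.
Attacked columns: {2, 3, 4, 5, 6, 7}. Safe: {1}.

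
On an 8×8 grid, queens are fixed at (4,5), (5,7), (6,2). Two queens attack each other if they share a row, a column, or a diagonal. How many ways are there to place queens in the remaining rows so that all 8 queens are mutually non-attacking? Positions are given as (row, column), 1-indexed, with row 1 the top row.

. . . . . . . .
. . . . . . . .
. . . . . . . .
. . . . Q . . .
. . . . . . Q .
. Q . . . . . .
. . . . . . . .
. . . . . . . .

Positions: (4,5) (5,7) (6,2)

1

Branch on row 1: col 1 → 0; col 4 → 1; col 6 → 0.
Sum: 0 + 1 + 0 = 1.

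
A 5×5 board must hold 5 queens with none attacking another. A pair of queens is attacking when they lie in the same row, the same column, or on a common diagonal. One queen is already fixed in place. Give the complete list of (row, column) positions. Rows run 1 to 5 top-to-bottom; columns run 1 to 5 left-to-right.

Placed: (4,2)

Row 1: attacked by (4,2)→{2,5}. Safe: 1, 3, 4. Place at column 3.
Row 2: attacked by (1,3)→{2,3,4}; (4,2)→{2,4}. Safe: 1, 5. Place at column 1.
Row 3: attacked by (1,3)→{1,3,5}; (2,1)→{1,2}; (4,2)→{1,2,3}. Safe: 4. Place at column 4.
Row 5: attacked by (1,3)→{3}; (2,1)→{1,4}; (3,4)→{2,4}; (4,2)→{1,2,3}. Safe: 5. Place at column 5.
Columns [3, 1, 4, 2, 5], r−c [-2, 1, -1, 2, 0], r+c [4, 3, 7, 6, 10] are all distinct, so no two queens attack.

(1,3) (2,1) (3,4) (4,2) (5,5)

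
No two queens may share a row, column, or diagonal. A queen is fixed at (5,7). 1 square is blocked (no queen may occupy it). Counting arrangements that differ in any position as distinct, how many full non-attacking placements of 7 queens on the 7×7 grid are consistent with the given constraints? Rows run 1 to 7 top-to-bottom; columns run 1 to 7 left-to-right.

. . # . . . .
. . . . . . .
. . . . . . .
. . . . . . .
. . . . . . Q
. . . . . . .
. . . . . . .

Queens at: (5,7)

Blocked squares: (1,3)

6

Branch on row 1: col 1 → 1; col 2 → 2; col 4 → 0; col 5 → 1; col 6 → 2.
Sum: 1 + 2 + 0 + 1 + 2 = 6.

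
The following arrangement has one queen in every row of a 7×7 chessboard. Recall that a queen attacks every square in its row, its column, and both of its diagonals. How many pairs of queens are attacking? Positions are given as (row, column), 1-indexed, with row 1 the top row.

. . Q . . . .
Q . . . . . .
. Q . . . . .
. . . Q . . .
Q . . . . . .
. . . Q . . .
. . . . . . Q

4

Same column: (2,1)–(5,1) (column 1); (4,4)–(6,4) (column 4).
Same diagonal: (2,1)–(3,2) (|2−3| = |1−2| = 1); (4,4)–(7,7) (|4−7| = |4−7| = 3).
Total attacking pairs: 4.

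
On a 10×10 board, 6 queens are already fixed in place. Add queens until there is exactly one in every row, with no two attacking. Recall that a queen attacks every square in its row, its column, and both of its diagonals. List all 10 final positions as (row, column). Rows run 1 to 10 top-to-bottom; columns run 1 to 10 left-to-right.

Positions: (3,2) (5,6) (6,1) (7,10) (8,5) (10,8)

Row 1: attacked by (3,2)→{2,4}; (5,6)→{2,6,10}; (6,1)→{1,6}; (7,10)→{4,10}; (8,5)→{5}; (10,8)→{8}. Safe: 3, 7, 9. Place at column 9.
Row 2: attacked by (1,9)→{8,9,10}; (3,2)→{1,2,3}; (5,6)→{3,6,9}; (6,1)→{1,5}; (7,10)→{5,10}; (8,5)→{5}; (10,8)→{8}. Safe: 4, 7. Place at column 7.
Row 4: attacked by (1,9)→{6,9}; (2,7)→{5,7,9}; (3,2)→{1,2,3}; (5,6)→{5,6,7}; (6,1)→{1,3}; (7,10)→{7,10}; (8,5)→{1,5,9}; (10,8)→{2,8}. Safe: 4. Place at column 4.
Row 9: attacked by (1,9)→{1,9}; (2,7)→{7}; (3,2)→{2,8}; (4,4)→{4,9}; (5,6)→{2,6,10}; (6,1)→{1,4}; (7,10)→{8,10}; (8,5)→{4,5,6}; (10,8)→{7,8,9}. Safe: 3. Place at column 3.
Columns [9, 7, 2, 4, 6, 1, 10, 5, 3, 8], r−c [-8, -5, 1, 0, -1, 5, -3, 3, 6, 2], r+c [10, 9, 5, 8, 11, 7, 17, 13, 12, 18] are all distinct, so no two queens attack.

(1,9) (2,7) (3,2) (4,4) (5,6) (6,1) (7,10) (8,5) (9,3) (10,8)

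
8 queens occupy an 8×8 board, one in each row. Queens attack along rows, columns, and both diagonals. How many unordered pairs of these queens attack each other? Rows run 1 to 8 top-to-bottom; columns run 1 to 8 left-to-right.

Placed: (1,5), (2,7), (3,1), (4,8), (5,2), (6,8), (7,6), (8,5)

5

Same column: (1,5)–(8,5) (column 5); (4,8)–(6,8) (column 8).
Same diagonal: (1,5)–(4,8) (|1−4| = |5−8| = 3); (5,2)–(8,5) (|5−8| = |2−5| = 3); (7,6)–(8,5) (|7−8| = |6−5| = 1).
Total attacking pairs: 5.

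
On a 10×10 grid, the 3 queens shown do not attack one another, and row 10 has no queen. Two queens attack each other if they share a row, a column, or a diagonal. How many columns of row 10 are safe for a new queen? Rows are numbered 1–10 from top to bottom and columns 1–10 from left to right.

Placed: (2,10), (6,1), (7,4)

4

(2,10) attacks row 10 at column 10 and diagonals 2.
(6,1) attacks row 10 at column 1 and diagonals 5.
(7,4) attacks row 10 at column 4 and diagonals 1, 7.
Attacked columns: {1, 2, 4, 5, 7, 10}. Safe: {3, 6, 8, 9}.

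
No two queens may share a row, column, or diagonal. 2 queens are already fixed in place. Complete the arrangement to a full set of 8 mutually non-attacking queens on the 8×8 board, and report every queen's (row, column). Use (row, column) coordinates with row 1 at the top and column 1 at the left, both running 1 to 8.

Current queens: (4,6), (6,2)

(1,1) (2,7) (3,4) (4,6) (5,8) (6,2) (7,5) (8,3)

Row 1: attacked by (4,6)→{3,6}; (6,2)→{2,7}. Safe: 1, 4, 5, 8. Place at column 1.
Row 2: attacked by (1,1)→{1,2}; (4,6)→{4,6,8}; (6,2)→{2,6}. Safe: 3, 5, 7. Place at column 7.
Row 3: attacked by (1,1)→{1,3}; (2,7)→{6,7,8}; (4,6)→{5,6,7}; (6,2)→{2,5}. Safe: 4. Place at column 4.
Row 5: attacked by (1,1)→{1,5}; (2,7)→{4,7}; (3,4)→{2,4,6}; (4,6)→{5,6,7}; (6,2)→{1,2,3}. Safe: 8. Place at column 8.
Row 7: attacked by (1,1)→{1,7}; (2,7)→{2,7}; (3,4)→{4,8}; (4,6)→{3,6}; (5,8)→{6,8}; (6,2)→{1,2,3}. Safe: 5. Place at column 5.
Row 8: attacked by (1,1)→{1,8}; (2,7)→{1,7}; (3,4)→{4}; (4,6)→{2,6}; (5,8)→{5,8}; (6,2)→{2,4}; (7,5)→{4,5,6}. Safe: 3. Place at column 3.
Columns [1, 7, 4, 6, 8, 2, 5, 3], r−c [0, -5, -1, -2, -3, 4, 2, 5], r+c [2, 9, 7, 10, 13, 8, 12, 11] are all distinct, so no two queens attack.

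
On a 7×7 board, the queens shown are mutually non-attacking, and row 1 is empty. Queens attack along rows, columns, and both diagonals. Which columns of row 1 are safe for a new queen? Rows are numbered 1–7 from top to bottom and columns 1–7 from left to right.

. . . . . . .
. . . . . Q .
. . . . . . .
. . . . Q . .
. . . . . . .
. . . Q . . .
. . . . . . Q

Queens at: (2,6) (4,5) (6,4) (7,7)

(2,6) attacks row 1 at column 6 and diagonals 5, 7.
(4,5) attacks row 1 at column 5 and diagonals 2.
(6,4) attacks row 1 at column 4.
(7,7) attacks row 1 at column 7 and diagonals 1.
Attacked columns: {1, 2, 4, 5, 6, 7}. Safe: {3}.

columns 3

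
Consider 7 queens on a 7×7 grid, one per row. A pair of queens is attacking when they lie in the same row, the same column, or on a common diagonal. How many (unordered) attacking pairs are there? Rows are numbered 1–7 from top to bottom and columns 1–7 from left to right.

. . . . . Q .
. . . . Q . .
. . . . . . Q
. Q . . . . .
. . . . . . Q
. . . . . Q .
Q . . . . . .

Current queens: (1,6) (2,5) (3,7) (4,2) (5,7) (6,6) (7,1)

Same column: (1,6)–(6,6) (column 6); (3,7)–(5,7) (column 7).
Same diagonal: (1,6)–(2,5) (|1−2| = |6−5| = 1); (5,7)–(6,6) (|5−6| = |7−6| = 1).
Total attacking pairs: 4.

4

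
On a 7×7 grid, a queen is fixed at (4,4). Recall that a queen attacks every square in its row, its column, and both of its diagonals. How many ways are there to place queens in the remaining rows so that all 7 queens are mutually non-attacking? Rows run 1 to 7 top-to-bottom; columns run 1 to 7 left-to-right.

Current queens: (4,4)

Branch on row 1: col 2 → 2; col 3 → 2; col 5 → 2; col 6 → 2.
Sum: 2 + 2 + 2 + 2 = 8.

8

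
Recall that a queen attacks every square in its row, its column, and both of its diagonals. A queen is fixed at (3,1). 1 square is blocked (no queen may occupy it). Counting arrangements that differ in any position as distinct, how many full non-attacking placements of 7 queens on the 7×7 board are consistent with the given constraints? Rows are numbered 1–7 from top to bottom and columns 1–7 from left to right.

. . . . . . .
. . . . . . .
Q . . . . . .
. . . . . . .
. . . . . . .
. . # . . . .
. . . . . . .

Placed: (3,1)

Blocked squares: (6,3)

Branch on row 1: col 2 → 0; col 4 → 1; col 5 → 1; col 6 → 1; col 7 → 1.
Sum: 0 + 1 + 1 + 1 + 1 = 4.

4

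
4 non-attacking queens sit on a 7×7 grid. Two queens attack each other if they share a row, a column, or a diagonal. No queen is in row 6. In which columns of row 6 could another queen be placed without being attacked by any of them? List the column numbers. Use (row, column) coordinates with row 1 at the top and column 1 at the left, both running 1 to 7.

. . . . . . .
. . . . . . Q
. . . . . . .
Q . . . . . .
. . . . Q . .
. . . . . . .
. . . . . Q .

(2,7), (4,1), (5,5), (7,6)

(2,7) attacks row 6 at column 7 and diagonals 3.
(4,1) attacks row 6 at column 1 and diagonals 3.
(5,5) attacks row 6 at column 5 and diagonals 4, 6.
(7,6) attacks row 6 at column 6 and diagonals 5, 7.
Attacked columns: {1, 3, 4, 5, 6, 7}. Safe: {2}.

columns 2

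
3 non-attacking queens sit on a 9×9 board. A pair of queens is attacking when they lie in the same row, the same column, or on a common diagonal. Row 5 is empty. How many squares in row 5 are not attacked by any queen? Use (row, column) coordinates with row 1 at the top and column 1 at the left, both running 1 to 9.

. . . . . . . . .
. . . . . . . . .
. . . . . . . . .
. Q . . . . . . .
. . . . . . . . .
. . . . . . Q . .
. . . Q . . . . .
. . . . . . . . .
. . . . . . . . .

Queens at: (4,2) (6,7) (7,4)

2

(4,2) attacks row 5 at column 2 and diagonals 1, 3.
(6,7) attacks row 5 at column 7 and diagonals 6, 8.
(7,4) attacks row 5 at column 4 and diagonals 2, 6.
Attacked columns: {1, 2, 3, 4, 6, 7, 8}. Safe: {5, 9}.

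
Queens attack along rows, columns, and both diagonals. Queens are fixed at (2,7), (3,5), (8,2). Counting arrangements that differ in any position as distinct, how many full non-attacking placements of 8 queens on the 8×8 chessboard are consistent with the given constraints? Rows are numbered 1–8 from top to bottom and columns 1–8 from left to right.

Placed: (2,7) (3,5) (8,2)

Branch on row 1: col 1 → 0; col 4 → 1.
Sum: 0 + 1 = 1.

1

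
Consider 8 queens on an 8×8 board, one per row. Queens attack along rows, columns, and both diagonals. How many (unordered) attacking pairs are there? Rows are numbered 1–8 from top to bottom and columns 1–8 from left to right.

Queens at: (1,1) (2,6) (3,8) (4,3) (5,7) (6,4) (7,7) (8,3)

Same column: (4,3)–(8,3) (column 3); (5,7)–(7,7) (column 7).
Same diagonal: (1,1)–(7,7) (|1−7| = |1−7| = 6); (3,8)–(8,3) (|3−8| = |8−3| = 5).
Total attacking pairs: 4.

4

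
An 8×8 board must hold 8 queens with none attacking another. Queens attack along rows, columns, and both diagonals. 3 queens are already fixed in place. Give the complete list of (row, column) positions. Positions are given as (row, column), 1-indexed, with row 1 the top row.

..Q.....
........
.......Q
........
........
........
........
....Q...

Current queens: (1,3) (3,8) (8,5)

Row 2: attacked by (1,3)→{2,3,4}; (3,8)→{7,8}; (8,5)→{5}. Safe: 1, 6. Place at column 6.
Row 4: attacked by (1,3)→{3,6}; (2,6)→{4,6,8}; (3,8)→{7,8}; (8,5)→{1,5}. Safe: 2. Place at column 2.
Row 5: attacked by (1,3)→{3,7}; (2,6)→{3,6}; (3,8)→{6,8}; (4,2)→{1,2,3}; (8,5)→{2,5,8}. Safe: 4. Place at column 4.
Row 6: attacked by (1,3)→{3,8}; (2,6)→{2,6}; (3,8)→{5,8}; (4,2)→{2,4}; (5,4)→{3,4,5}; (8,5)→{3,5,7}. Safe: 1. Place at column 1.
Row 7: attacked by (1,3)→{3}; (2,6)→{1,6}; (3,8)→{4,8}; (4,2)→{2,5}; (5,4)→{2,4,6}; (6,1)→{1,2}; (8,5)→{4,5,6}. Safe: 7. Place at column 7.
Columns [3, 6, 8, 2, 4, 1, 7, 5], r−c [-2, -4, -5, 2, 1, 5, 0, 3], r+c [4, 8, 11, 6, 9, 7, 14, 13] are all distinct, so no two queens attack.

(1,3) (2,6) (3,8) (4,2) (5,4) (6,1) (7,7) (8,5)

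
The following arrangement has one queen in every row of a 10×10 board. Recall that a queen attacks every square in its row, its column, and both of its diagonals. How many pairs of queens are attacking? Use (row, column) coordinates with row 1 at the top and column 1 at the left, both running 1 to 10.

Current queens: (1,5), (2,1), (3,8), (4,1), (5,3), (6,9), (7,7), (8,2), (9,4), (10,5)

Same column: (1,5)–(10,5) (column 5); (2,1)–(4,1) (column 1).
Same diagonal: (6,9)–(10,5) (|6−10| = |9−5| = 4); (9,4)–(10,5) (|9−10| = |4−5| = 1).
Total attacking pairs: 4.

4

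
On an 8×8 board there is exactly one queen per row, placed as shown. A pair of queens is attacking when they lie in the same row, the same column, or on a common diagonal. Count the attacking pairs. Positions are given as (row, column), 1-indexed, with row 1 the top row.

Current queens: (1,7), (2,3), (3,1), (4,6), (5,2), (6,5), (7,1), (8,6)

Same column: (3,1)–(7,1) (column 1); (4,6)–(8,6) (column 6).
Same diagonal: (1,7)–(7,1) (|1−7| = |7−1| = 6); (3,1)–(8,6) (|3−8| = |1−6| = 5).
Total attacking pairs: 4.

4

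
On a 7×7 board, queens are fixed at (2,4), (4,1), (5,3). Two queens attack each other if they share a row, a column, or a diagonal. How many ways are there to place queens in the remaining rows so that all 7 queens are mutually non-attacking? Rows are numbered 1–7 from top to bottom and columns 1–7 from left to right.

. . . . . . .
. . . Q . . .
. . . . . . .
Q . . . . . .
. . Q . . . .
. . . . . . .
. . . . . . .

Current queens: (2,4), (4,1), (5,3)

2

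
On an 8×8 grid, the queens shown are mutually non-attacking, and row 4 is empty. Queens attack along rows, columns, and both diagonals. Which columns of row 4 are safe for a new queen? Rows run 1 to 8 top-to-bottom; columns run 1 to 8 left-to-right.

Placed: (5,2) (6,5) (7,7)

(5,2) attacks row 4 at column 2 and diagonals 1, 3.
(6,5) attacks row 4 at column 5 and diagonals 3, 7.
(7,7) attacks row 4 at column 7 and diagonals 4.
Attacked columns: {1, 2, 3, 4, 5, 7}. Safe: {6, 8}.

columns 6, 8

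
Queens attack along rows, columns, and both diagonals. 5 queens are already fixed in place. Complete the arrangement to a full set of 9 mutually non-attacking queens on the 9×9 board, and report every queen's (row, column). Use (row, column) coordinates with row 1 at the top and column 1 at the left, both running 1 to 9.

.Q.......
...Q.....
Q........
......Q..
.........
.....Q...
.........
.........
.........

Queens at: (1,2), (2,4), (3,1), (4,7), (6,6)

Row 5: attacked by (1,2)→{2,6}; (2,4)→{1,4,7}; (3,1)→{1,3}; (4,7)→{6,7,8}; (6,6)→{5,6,7}. Safe: 9. Place at column 9.
Row 7: attacked by (1,2)→{2,8}; (2,4)→{4,9}; (3,1)→{1,5}; (4,7)→{4,7}; (5,9)→{7,9}; (6,6)→{5,6,7}. Safe: 3. Place at column 3.
Row 8: attacked by (1,2)→{2,9}; (2,4)→{4}; (3,1)→{1,6}; (4,7)→{3,7}; (5,9)→{6,9}; (6,6)→{4,6,8}; (7,3)→{2,3,4}. Safe: 5. Place at column 5.
Row 9: attacked by (1,2)→{2}; (2,4)→{4}; (3,1)→{1,7}; (4,7)→{2,7}; (5,9)→{5,9}; (6,6)→{3,6,9}; (7,3)→{1,3,5}; (8,5)→{4,5,6}. Safe: 8. Place at column 8.
Columns [2, 4, 1, 7, 9, 6, 3, 5, 8], r−c [-1, -2, 2, -3, -4, 0, 4, 3, 1], r+c [3, 6, 4, 11, 14, 12, 10, 13, 17] are all distinct, so no two queens attack.

(1,2) (2,4) (3,1) (4,7) (5,9) (6,6) (7,3) (8,5) (9,8)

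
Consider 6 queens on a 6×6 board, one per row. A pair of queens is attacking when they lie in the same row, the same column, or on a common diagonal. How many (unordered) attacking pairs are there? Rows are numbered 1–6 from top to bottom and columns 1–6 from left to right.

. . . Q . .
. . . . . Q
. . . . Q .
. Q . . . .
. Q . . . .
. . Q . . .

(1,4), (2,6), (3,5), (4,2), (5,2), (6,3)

3

Same column: (4,2)–(5,2) (column 2).
Same diagonal: (2,6)–(3,5) (|2−3| = |6−5| = 1); (5,2)–(6,3) (|5−6| = |2−3| = 1).
Total attacking pairs: 3.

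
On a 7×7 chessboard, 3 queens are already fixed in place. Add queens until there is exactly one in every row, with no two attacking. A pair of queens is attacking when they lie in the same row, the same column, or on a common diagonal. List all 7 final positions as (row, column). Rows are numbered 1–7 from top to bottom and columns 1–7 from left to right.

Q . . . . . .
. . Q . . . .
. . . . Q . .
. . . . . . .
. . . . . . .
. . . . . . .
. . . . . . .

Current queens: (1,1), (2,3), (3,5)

(1,1) (2,3) (3,5) (4,7) (5,2) (6,4) (7,6)

Row 4: attacked by (1,1)→{1,4}; (2,3)→{1,3,5}; (3,5)→{4,5,6}. Safe: 2, 7. Place at column 7.
Row 5: attacked by (1,1)→{1,5}; (2,3)→{3,6}; (3,5)→{3,5,7}; (4,7)→{6,7}. Safe: 2, 4. Place at column 2.
Row 6: attacked by (1,1)→{1,6}; (2,3)→{3,7}; (3,5)→{2,5}; (4,7)→{5,7}; (5,2)→{1,2,3}. Safe: 4. Place at column 4.
Row 7: attacked by (1,1)→{1,7}; (2,3)→{3}; (3,5)→{1,5}; (4,7)→{4,7}; (5,2)→{2,4}; (6,4)→{3,4,5}. Safe: 6. Place at column 6.
Columns [1, 3, 5, 7, 2, 4, 6], r−c [0, -1, -2, -3, 3, 2, 1], r+c [2, 5, 8, 11, 7, 10, 13] are all distinct, so no two queens attack.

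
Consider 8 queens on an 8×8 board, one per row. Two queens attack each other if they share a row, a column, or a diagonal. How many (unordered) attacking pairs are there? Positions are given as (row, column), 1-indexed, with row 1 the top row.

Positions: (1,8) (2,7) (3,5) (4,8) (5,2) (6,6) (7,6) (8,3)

Same column: (1,8)–(4,8) (column 8); (6,6)–(7,6) (column 6).
Same diagonal: (1,8)–(2,7) (|1−2| = |8−7| = 1); (4,8)–(6,6) (|4−6| = |8−6| = 2).
Total attacking pairs: 4.

4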